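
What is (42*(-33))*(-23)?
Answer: 31878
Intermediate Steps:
(42*(-33))*(-23) = -1386*(-23) = 31878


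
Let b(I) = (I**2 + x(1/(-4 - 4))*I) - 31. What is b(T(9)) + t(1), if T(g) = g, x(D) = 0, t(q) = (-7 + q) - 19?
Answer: 25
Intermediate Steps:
t(q) = -26 + q
b(I) = -31 + I**2 (b(I) = (I**2 + 0*I) - 31 = (I**2 + 0) - 31 = I**2 - 31 = -31 + I**2)
b(T(9)) + t(1) = (-31 + 9**2) + (-26 + 1) = (-31 + 81) - 25 = 50 - 25 = 25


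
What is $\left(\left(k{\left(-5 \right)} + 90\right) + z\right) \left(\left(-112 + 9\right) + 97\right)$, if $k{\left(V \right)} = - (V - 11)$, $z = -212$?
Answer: $636$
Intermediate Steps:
$k{\left(V \right)} = 11 - V$ ($k{\left(V \right)} = - (-11 + V) = 11 - V$)
$\left(\left(k{\left(-5 \right)} + 90\right) + z\right) \left(\left(-112 + 9\right) + 97\right) = \left(\left(\left(11 - -5\right) + 90\right) - 212\right) \left(\left(-112 + 9\right) + 97\right) = \left(\left(\left(11 + 5\right) + 90\right) - 212\right) \left(-103 + 97\right) = \left(\left(16 + 90\right) - 212\right) \left(-6\right) = \left(106 - 212\right) \left(-6\right) = \left(-106\right) \left(-6\right) = 636$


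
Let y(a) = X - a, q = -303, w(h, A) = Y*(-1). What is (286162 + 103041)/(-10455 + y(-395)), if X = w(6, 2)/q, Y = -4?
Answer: -117928509/3048184 ≈ -38.688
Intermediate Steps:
w(h, A) = 4 (w(h, A) = -4*(-1) = 4)
X = -4/303 (X = 4/(-303) = 4*(-1/303) = -4/303 ≈ -0.013201)
y(a) = -4/303 - a
(286162 + 103041)/(-10455 + y(-395)) = (286162 + 103041)/(-10455 + (-4/303 - 1*(-395))) = 389203/(-10455 + (-4/303 + 395)) = 389203/(-10455 + 119681/303) = 389203/(-3048184/303) = 389203*(-303/3048184) = -117928509/3048184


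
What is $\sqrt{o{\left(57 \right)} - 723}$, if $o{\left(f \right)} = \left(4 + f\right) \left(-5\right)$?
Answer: $2 i \sqrt{257} \approx 32.062 i$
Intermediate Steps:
$o{\left(f \right)} = -20 - 5 f$
$\sqrt{o{\left(57 \right)} - 723} = \sqrt{\left(-20 - 285\right) - 723} = \sqrt{-305 - 723} = \sqrt{-1028} = 2 i \sqrt{257}$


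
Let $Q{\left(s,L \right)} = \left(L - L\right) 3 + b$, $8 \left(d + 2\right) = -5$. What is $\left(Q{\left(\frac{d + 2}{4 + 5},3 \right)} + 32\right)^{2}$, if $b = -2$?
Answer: $900$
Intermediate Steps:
$d = - \frac{21}{8}$ ($d = -2 + \frac{1}{8} \left(-5\right) = -2 - \frac{5}{8} = - \frac{21}{8} \approx -2.625$)
$Q{\left(s,L \right)} = -2$ ($Q{\left(s,L \right)} = \left(L - L\right) 3 - 2 = 0 \cdot 3 - 2 = 0 - 2 = -2$)
$\left(Q{\left(\frac{d + 2}{4 + 5},3 \right)} + 32\right)^{2} = \left(-2 + 32\right)^{2} = 30^{2} = 900$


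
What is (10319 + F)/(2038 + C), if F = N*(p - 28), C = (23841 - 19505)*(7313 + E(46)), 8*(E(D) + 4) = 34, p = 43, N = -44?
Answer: 9659/31712290 ≈ 0.00030458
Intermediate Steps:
E(D) = ¼ (E(D) = -4 + (⅛)*34 = -4 + 17/4 = ¼)
C = 31710252 (C = (23841 - 19505)*(7313 + ¼) = 4336*(29253/4) = 31710252)
F = -660 (F = -44*(43 - 28) = -44*15 = -660)
(10319 + F)/(2038 + C) = (10319 - 660)/(2038 + 31710252) = 9659/31712290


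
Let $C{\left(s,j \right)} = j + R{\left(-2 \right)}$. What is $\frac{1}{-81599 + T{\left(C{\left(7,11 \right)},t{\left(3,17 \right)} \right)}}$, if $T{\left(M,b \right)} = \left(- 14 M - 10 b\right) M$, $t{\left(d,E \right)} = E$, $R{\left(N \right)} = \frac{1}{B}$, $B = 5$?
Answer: $- \frac{25}{2131479} \approx -1.1729 \cdot 10^{-5}$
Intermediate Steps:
$R{\left(N \right)} = \frac{1}{5}$
$C{\left(s,j \right)} = \frac{1}{5} + j$ ($C{\left(s,j \right)} = j + \frac{1}{5} = \frac{1}{5} + j$)
$T{\left(M,b \right)} = M \left(- 14 M - 10 b\right)$
$\frac{1}{-81599 + T{\left(C{\left(7,11 \right)},t{\left(3,17 \right)} \right)}} = \frac{1}{-81599 - 2 \left(\frac{1}{5} + 11\right) \left(5 \cdot 17 + 7 \left(\frac{1}{5} + 11\right)\right)} = \frac{1}{-81599 - \frac{112 \left(85 + 7 \cdot \frac{56}{5}\right)}{5}} = \frac{1}{-81599 - \frac{112 \left(85 + \frac{392}{5}\right)}{5}} = \frac{1}{-81599 - \frac{112}{5} \cdot \frac{817}{5}} = \frac{1}{-81599 - \frac{91504}{25}} = \frac{1}{- \frac{2131479}{25}} = - \frac{25}{2131479}$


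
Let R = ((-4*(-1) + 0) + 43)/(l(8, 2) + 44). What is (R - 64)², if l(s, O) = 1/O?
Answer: 31382404/7921 ≈ 3961.9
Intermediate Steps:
R = 94/89 (R = ((-4*(-1) + 0) + 43)/(1/2 + 44) = ((4 + 0) + 43)/(½ + 44) = (4 + 43)/(89/2) = 47*(2/89) = 94/89 ≈ 1.0562)
(R - 64)² = (94/89 - 64)² = (-5602/89)² = 31382404/7921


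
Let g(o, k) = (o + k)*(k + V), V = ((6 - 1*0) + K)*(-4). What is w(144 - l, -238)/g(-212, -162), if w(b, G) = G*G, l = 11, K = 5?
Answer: 833/1133 ≈ 0.73522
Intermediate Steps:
V = -44 (V = ((6 - 1*0) + 5)*(-4) = ((6 + 0) + 5)*(-4) = (6 + 5)*(-4) = 11*(-4) = -44)
g(o, k) = (-44 + k)*(k + o) (g(o, k) = (o + k)*(k - 44) = (k + o)*(-44 + k) = (-44 + k)*(k + o))
w(b, G) = G²
w(144 - l, -238)/g(-212, -162) = (-238)²/((-162)² - 44*(-162) - 44*(-212) - 162*(-212)) = 56644/(26244 + 7128 + 9328 + 34344) = 56644/77044 = 56644*(1/77044) = 833/1133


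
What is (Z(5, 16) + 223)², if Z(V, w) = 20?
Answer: 59049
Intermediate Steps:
(Z(5, 16) + 223)² = (20 + 223)² = 243² = 59049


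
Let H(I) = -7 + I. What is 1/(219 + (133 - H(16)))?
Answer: 1/343 ≈ 0.0029155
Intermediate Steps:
1/(219 + (133 - H(16))) = 1/(219 + (133 - (-7 + 16))) = 1/(219 + (133 - 1*9)) = 1/(219 + (133 - 9)) = 1/(219 + 124) = 1/343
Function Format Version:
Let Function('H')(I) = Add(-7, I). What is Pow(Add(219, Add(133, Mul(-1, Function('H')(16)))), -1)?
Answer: Rational(1, 343) ≈ 0.0029155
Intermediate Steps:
Pow(Add(219, Add(133, Mul(-1, Function('H')(16)))), -1) = Pow(Add(219, Add(133, Mul(-1, Add(-7, 16)))), -1) = Pow(Add(219, Add(133, Mul(-1, 9))), -1) = Pow(Add(219, Add(133, -9)), -1) = Pow(Add(219, 124), -1) = Pow(343, -1) = Rational(1, 343)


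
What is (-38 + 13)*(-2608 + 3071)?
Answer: -11575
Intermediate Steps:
(-38 + 13)*(-2608 + 3071) = -25*463 = -11575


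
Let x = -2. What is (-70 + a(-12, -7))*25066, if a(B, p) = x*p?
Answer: -1403696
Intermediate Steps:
a(B, p) = -2*p
(-70 + a(-12, -7))*25066 = (-70 - 2*(-7))*25066 = (-70 + 14)*25066 = -56*25066 = -1403696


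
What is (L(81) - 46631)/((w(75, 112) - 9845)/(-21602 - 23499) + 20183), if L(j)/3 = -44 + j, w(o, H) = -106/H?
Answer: -117493517120/50975866421 ≈ -2.3049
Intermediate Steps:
L(j) = -132 + 3*j (L(j) = 3*(-44 + j) = -132 + 3*j)
(L(81) - 46631)/((w(75, 112) - 9845)/(-21602 - 23499) + 20183) = ((-132 + 3*81) - 46631)/((-106/112 - 9845)/(-21602 - 23499) + 20183) = ((-132 + 243) - 46631)/((-106*1/112 - 9845)/(-45101) + 20183) = (111 - 46631)/((-53/56 - 9845)*(-1/45101) + 20183) = -46520/(-551373/56*(-1/45101) + 20183) = -46520/(551373/2525656 + 20183) = -46520/50975866421/2525656 = -46520*2525656/50975866421 = -117493517120/50975866421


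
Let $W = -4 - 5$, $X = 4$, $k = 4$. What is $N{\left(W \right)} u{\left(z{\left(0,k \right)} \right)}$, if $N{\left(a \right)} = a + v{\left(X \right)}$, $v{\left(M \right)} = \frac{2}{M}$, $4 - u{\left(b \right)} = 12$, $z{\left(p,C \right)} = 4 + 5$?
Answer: $68$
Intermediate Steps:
$z{\left(p,C \right)} = 9$
$u{\left(b \right)} = -8$ ($u{\left(b \right)} = 4 - 12 = -8$)
$W = -9$ ($W = -4 - 5 = -9$)
$N{\left(a \right)} = \frac{1}{2} + a$ ($N{\left(a \right)} = a + \frac{2}{4} = a + 2 \cdot \frac{1}{4} = a + \frac{1}{2} = \frac{1}{2} + a$)
$N{\left(W \right)} u{\left(z{\left(0,k \right)} \right)} = \left(\frac{1}{2} - 9\right) \left(-8\right) = \left(- \frac{17}{2}\right) \left(-8\right) = 68$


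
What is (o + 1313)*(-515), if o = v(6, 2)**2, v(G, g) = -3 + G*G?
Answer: -1237030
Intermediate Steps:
v(G, g) = -3 + G**2
o = 1089 (o = (-3 + 6**2)**2 = (-3 + 36)**2 = 33**2 = 1089)
(o + 1313)*(-515) = (1089 + 1313)*(-515) = 2402*(-515) = -1237030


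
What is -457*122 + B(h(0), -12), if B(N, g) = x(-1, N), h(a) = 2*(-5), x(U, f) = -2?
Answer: -55756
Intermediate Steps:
h(a) = -10
B(N, g) = -2
-457*122 + B(h(0), -12) = -457*122 - 2 = -55754 - 2 = -55756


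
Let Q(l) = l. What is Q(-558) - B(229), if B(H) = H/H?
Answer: -559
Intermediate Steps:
B(H) = 1
Q(-558) - B(229) = -558 - 1*1 = -558 - 1 = -559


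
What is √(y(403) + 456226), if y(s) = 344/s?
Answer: √74095347066/403 ≈ 675.45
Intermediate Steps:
√(y(403) + 456226) = √(344/403 + 456226) = √(183859422/403) = √74095347066/403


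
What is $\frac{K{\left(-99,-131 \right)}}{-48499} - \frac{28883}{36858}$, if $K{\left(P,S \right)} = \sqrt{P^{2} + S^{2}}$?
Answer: $- \frac{28883}{36858} - \frac{\sqrt{26962}}{48499} \approx -0.78701$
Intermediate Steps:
$\frac{K{\left(-99,-131 \right)}}{-48499} - \frac{28883}{36858} = \frac{\sqrt{\left(-99\right)^{2} + \left(-131\right)^{2}}}{-48499} - \frac{28883}{36858} = \sqrt{9801 + 17161} \left(- \frac{1}{48499}\right) - \frac{28883}{36858} = \sqrt{26962} \left(- \frac{1}{48499}\right) - \frac{28883}{36858} = - \frac{\sqrt{26962}}{48499} - \frac{28883}{36858} = - \frac{28883}{36858} - \frac{\sqrt{26962}}{48499}$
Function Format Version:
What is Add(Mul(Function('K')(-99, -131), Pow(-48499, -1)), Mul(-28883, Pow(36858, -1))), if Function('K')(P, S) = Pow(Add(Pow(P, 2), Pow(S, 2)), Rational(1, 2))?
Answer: Add(Rational(-28883, 36858), Mul(Rational(-1, 48499), Pow(26962, Rational(1, 2)))) ≈ -0.78701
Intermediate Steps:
Add(Mul(Function('K')(-99, -131), Pow(-48499, -1)), Mul(-28883, Pow(36858, -1))) = Add(Mul(Pow(Add(Pow(-99, 2), Pow(-131, 2)), Rational(1, 2)), Pow(-48499, -1)), Mul(-28883, Pow(36858, -1))) = Add(Mul(Pow(Add(9801, 17161), Rational(1, 2)), Rational(-1, 48499)), Mul(-28883, Rational(1, 36858))) = Add(Mul(Pow(26962, Rational(1, 2)), Rational(-1, 48499)), Rational(-28883, 36858)) = Add(Mul(Rational(-1, 48499), Pow(26962, Rational(1, 2))), Rational(-28883, 36858)) = Add(Rational(-28883, 36858), Mul(Rational(-1, 48499), Pow(26962, Rational(1, 2))))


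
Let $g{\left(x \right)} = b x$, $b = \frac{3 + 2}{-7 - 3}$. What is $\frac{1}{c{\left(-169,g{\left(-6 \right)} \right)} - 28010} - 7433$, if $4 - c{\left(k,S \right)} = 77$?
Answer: $- \frac{208740940}{28083} \approx -7433.0$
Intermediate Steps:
$b = - \frac{1}{2}$ ($b = \frac{5}{-10} = 5 \left(- \frac{1}{10}\right) = - \frac{1}{2} \approx -0.5$)
$g{\left(x \right)} = - \frac{x}{2}$
$c{\left(k,S \right)} = -73$ ($c{\left(k,S \right)} = 4 - 77 = -73$)
$\frac{1}{c{\left(-169,g{\left(-6 \right)} \right)} - 28010} - 7433 = \frac{1}{-73 - 28010} - 7433 = \frac{1}{-28083} - 7433 = - \frac{1}{28083} - 7433 = - \frac{208740940}{28083}$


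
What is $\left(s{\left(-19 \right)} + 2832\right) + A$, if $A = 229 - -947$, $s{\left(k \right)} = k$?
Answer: $3989$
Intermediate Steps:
$A = 1176$ ($A = 229 + 947 = 1176$)
$\left(s{\left(-19 \right)} + 2832\right) + A = \left(-19 + 2832\right) + 1176 = 2813 + 1176 = 3989$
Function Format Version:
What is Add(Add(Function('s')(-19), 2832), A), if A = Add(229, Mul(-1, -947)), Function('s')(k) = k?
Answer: 3989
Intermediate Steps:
A = 1176 (A = Add(229, 947) = 1176)
Add(Add(Function('s')(-19), 2832), A) = Add(Add(-19, 2832), 1176) = Add(2813, 1176) = 3989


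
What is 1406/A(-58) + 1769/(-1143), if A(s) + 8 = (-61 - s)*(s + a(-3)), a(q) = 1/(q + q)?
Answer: 7883/1143 ≈ 6.8968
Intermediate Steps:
a(q) = 1/(2*q)
A(s) = -8 + (-61 - s)*(-⅙ + s) (A(s) = -8 + (-61 - s)*(s + (½)/(-3)) = -8 + (-61 - s)*(s + (½)*(-⅓)) = -8 + (-61 - s)*(s - ⅙) = -8 + (-61 - s)*(-⅙ + s))
1406/A(-58) + 1769/(-1143) = 1406/(13/6 - 1*(-58)² - 365/6*(-58)) + 1769/(-1143) = 1406/(13/6 - 1*3364 + 10585/3) + 1769*(-1/1143) = 1406/(13/6 - 3364 + 10585/3) - 1769/1143 = 1406/(333/2) - 1769/1143 = 1406*(2/333) - 1769/1143 = 76/9 - 1769/1143 = 7883/1143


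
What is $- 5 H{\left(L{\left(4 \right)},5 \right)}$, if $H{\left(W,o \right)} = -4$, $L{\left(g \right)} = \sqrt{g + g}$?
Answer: $20$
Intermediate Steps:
$L{\left(g \right)} = \sqrt{2} \sqrt{g}$ ($L{\left(g \right)} = \sqrt{2 g} = \sqrt{2} \sqrt{g}$)
$- 5 H{\left(L{\left(4 \right)},5 \right)} = \left(-5\right) \left(-4\right) = 20$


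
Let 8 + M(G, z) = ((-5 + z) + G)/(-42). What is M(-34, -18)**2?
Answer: 8649/196 ≈ 44.128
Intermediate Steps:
M(G, z) = -331/42 - G/42 - z/42 (M(G, z) = -8 + ((-5 + z) + G)/(-42) = -8 + (-5 + G + z)*(-1/42) = -8 + (5/42 - G/42 - z/42) = -331/42 - G/42 - z/42)
M(-34, -18)**2 = (-331/42 - 1/42*(-34) - 1/42*(-18))**2 = (-331/42 + 17/21 + 3/7)**2 = (-93/14)**2 = 8649/196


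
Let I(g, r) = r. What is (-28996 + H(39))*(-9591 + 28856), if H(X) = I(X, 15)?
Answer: -558318965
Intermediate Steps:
H(X) = 15
(-28996 + H(39))*(-9591 + 28856) = (-28996 + 15)*(-9591 + 28856) = -28981*19265 = -558318965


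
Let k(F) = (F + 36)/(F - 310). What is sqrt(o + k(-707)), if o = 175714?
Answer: sqrt(20193304417)/339 ≈ 419.18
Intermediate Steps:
k(F) = (36 + F)/(-310 + F)
sqrt(o + k(-707)) = sqrt(175714 + (36 - 707)/(-310 - 707)) = sqrt(175714 - 671/(-1017)) = sqrt(175714 - 1/1017*(-671)) = sqrt(175714 + 671/1017) = sqrt(178701809/1017) = sqrt(20193304417)/339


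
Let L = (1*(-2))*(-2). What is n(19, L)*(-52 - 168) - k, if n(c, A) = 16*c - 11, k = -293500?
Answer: 229040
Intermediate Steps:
L = 4 (L = -2*(-2) = 4)
n(c, A) = -11 + 16*c
n(19, L)*(-52 - 168) - k = (-11 + 16*19)*(-52 - 168) - 1*(-293500) = (-11 + 304)*(-220) + 293500 = 293*(-220) + 293500 = -64460 + 293500 = 229040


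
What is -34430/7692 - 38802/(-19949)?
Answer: -194189543/76723854 ≈ -2.5310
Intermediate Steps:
-34430/7692 - 38802/(-19949) = -34430*1/7692 - 38802*(-1/19949) = -17215/3846 + 38802/19949 = -194189543/76723854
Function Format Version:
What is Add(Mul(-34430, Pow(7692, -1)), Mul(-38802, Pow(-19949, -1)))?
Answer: Rational(-194189543, 76723854) ≈ -2.5310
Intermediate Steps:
Add(Mul(-34430, Pow(7692, -1)), Mul(-38802, Pow(-19949, -1))) = Add(Mul(-34430, Rational(1, 7692)), Mul(-38802, Rational(-1, 19949))) = Add(Rational(-17215, 3846), Rational(38802, 19949)) = Rational(-194189543, 76723854)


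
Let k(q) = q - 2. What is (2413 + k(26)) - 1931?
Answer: 506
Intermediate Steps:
k(q) = -2 + q
(2413 + k(26)) - 1931 = (2413 + (-2 + 26)) - 1931 = (2413 + 24) - 1931 = 2437 - 1931 = 506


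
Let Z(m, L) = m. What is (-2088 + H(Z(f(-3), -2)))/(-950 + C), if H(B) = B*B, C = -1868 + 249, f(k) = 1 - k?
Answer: 296/367 ≈ 0.80654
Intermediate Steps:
C = -1619
H(B) = B**2
(-2088 + H(Z(f(-3), -2)))/(-950 + C) = (-2088 + (1 - 1*(-3))**2)/(-950 - 1619) = (-2088 + (1 + 3)**2)/(-2569) = (-2088 + 4**2)*(-1/2569) = (-2088 + 16)*(-1/2569) = -2072*(-1/2569) = 296/367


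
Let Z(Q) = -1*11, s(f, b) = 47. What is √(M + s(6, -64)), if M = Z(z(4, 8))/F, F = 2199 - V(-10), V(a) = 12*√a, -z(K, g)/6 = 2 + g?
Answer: √(47 - 11/(2199 - 12*I*√10)) ≈ 6.8553 - 0.e-5*I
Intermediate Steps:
z(K, g) = -12 - 6*g (z(K, g) = -6*(2 + g) = -12 - 6*g)
F = 2199 - 12*I*√10 (F = 2199 - 12*√(-10) = 2199 - 12*I*√10 ≈ 2199.0 - 37.947*I)
Z(Q) = -11
M = -11/(2199 - 12*I*√10) ≈ -0.0050008 - 8.6297e-5*I
√(M + s(6, -64)) = √((-733/146577 - 4*I*√10/146577) + 47) = √(6888386/146577 - 4*I*√10/146577)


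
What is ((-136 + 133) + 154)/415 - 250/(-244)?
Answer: 70297/50630 ≈ 1.3884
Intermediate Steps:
((-136 + 133) + 154)/415 - 250/(-244) = (-3 + 154)*(1/415) - 250*(-1/244) = 151*(1/415) + 125/122 = 151/415 + 125/122 = 70297/50630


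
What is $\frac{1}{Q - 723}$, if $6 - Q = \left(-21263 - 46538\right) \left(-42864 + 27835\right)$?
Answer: $- \frac{1}{1018981946} \approx -9.8137 \cdot 10^{-10}$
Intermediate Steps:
$Q = -1018981223$ ($Q = 6 - \left(-21263 - 46538\right) \left(-42864 + 27835\right) = 6 - \left(-67801\right) \left(-15029\right) = 6 - 1018981229 = -1018981223$)
$\frac{1}{Q - 723} = \frac{1}{-1018981223 - 723} = \frac{1}{-1018981946} = - \frac{1}{1018981946}$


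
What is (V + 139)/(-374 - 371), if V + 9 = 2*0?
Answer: -26/149 ≈ -0.17450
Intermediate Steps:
V = -9 (V = -9 + 2*0 = -9 + 0 = -9)
(V + 139)/(-374 - 371) = (-9 + 139)/(-374 - 371) = 130/(-745) = 130*(-1/745) = -26/149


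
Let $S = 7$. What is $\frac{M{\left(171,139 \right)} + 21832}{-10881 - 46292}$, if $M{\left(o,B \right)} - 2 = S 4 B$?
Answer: $- \frac{25726}{57173} \approx -0.44997$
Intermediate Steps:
$M{\left(o,B \right)} = 2 + 28 B$ ($M{\left(o,B \right)} = 2 + 7 \cdot 4 B = 2 + 28 B$)
$\frac{M{\left(171,139 \right)} + 21832}{-10881 - 46292} = \frac{\left(2 + 28 \cdot 139\right) + 21832}{-10881 - 46292} = \frac{\left(2 + 3892\right) + 21832}{-57173} = \left(3894 + 21832\right) \left(- \frac{1}{57173}\right) = 25726 \left(- \frac{1}{57173}\right) = - \frac{25726}{57173}$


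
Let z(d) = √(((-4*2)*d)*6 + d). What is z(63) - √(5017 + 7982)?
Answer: -√12999 + 3*I*√329 ≈ -114.01 + 54.415*I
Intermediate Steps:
z(d) = √47*√(-d) (z(d) = √(-8*d*6 + d) = √(-48*d + d) = √(-47*d) = √47*√(-d))
z(63) - √(5017 + 7982) = √47*√(-1*63) - √(5017 + 7982) = √47*√(-63) - √12999 = √47*(3*I*√7) - √12999 = 3*I*√329 - √12999 = -√12999 + 3*I*√329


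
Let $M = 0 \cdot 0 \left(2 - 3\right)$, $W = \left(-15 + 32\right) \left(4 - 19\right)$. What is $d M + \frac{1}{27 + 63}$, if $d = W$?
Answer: $\frac{1}{90} \approx 0.011111$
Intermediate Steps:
$W = -255$ ($W = 17 \left(-15\right) = -255$)
$d = -255$
$M = 0$ ($M = 0 \left(-1\right) = 0$)
$d M + \frac{1}{27 + 63} = \left(-255\right) 0 + \frac{1}{27 + 63} = 0 + \frac{1}{90} = \frac{1}{90}$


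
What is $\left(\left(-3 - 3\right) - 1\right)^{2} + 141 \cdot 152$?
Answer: $21481$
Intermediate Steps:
$\left(\left(-3 - 3\right) - 1\right)^{2} + 141 \cdot 152 = \left(\left(-3 - 3\right) - 1\right)^{2} + 21432 = \left(-6 - 1\right)^{2} + 21432 = \left(-7\right)^{2} + 21432 = 49 + 21432 = 21481$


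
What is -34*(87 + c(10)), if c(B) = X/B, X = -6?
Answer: -14688/5 ≈ -2937.6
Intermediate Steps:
c(B) = -6/B
-34*(87 + c(10)) = -34*(87 - 6/10) = -34*(87 - 6*⅒) = -34*(87 - ⅗) = -34*432/5 = -14688/5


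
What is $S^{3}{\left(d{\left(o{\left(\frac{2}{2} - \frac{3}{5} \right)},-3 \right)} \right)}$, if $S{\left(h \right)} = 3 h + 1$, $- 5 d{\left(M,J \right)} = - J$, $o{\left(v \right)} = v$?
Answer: $- \frac{64}{125} \approx -0.512$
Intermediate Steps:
$d{\left(M,J \right)} = \frac{J}{5}$ ($d{\left(M,J \right)} = - \frac{\left(-1\right) J}{5} = \frac{J}{5}$)
$S{\left(h \right)} = 1 + 3 h$
$S^{3}{\left(d{\left(o{\left(\frac{2}{2} - \frac{3}{5} \right)},-3 \right)} \right)} = \left(1 + 3 \cdot \frac{1}{5} \left(-3\right)\right)^{3} = \left(1 + 3 \left(- \frac{3}{5}\right)\right)^{3} = \left(1 - \frac{9}{5}\right)^{3} = \left(- \frac{4}{5}\right)^{3} = - \frac{64}{125}$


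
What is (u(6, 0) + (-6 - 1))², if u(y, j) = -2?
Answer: 81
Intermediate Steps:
(u(6, 0) + (-6 - 1))² = (-2 + (-6 - 1))² = (-2 - 7)² = (-9)² = 81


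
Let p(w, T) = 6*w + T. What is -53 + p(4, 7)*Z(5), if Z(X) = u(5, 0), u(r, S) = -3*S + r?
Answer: 102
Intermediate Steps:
u(r, S) = r - 3*S
p(w, T) = T + 6*w
Z(X) = 5 (Z(X) = 5 - 3*0 = 5 + 0 = 5)
-53 + p(4, 7)*Z(5) = -53 + (7 + 6*4)*5 = -53 + (7 + 24)*5 = -53 + 31*5 = -53 + 155 = 102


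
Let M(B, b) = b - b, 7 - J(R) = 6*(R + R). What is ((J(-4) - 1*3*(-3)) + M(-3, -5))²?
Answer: 4096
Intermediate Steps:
J(R) = 7 - 12*R (J(R) = 7 - 6*(R + R) = 7 - 6*2*R = 7 - 12*R)
M(B, b) = 0
((J(-4) - 1*3*(-3)) + M(-3, -5))² = (((7 - 12*(-4)) - 1*3*(-3)) + 0)² = (((7 + 48) - 3*(-3)) + 0)² = ((55 + 9) + 0)² = (64 + 0)² = 64² = 4096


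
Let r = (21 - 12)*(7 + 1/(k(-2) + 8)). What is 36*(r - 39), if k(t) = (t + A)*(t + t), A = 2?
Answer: 1809/2 ≈ 904.50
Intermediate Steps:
k(t) = 2*t*(2 + t) (k(t) = (t + 2)*(t + t) = (2 + t)*(2*t) = 2*t*(2 + t))
r = 513/8 (r = (21 - 12)*(7 + 1/(2*(-2)*(2 - 2) + 8)) = 9*(7 + 1/(2*(-2)*0 + 8)) = 9*(7 + 1/(0 + 8)) = 9*(7 + 1/8) = 9*(57/8) = 513/8 ≈ 64.125)
36*(r - 39) = 36*(513/8 - 39) = 36*(201/8) = 1809/2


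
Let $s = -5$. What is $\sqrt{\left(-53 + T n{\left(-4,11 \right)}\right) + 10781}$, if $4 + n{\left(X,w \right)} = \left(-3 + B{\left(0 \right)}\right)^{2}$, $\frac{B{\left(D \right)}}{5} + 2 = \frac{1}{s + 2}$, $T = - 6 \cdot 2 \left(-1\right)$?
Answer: $\frac{2 \sqrt{29838}}{3} \approx 115.16$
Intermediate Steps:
$T = 12$ ($T = \left(-6\right) \left(-2\right) = 12$)
$B{\left(D \right)} = - \frac{35}{3}$ ($B{\left(D \right)} = -10 + \frac{5}{-5 + 2} = -10 + \frac{5}{-3} = -10 + 5 \left(- \frac{1}{3}\right) = -10 - \frac{5}{3} = - \frac{35}{3}$)
$n{\left(X,w \right)} = \frac{1900}{9}$ ($n{\left(X,w \right)} = -4 + \left(-3 - \frac{35}{3}\right)^{2} = -4 + \left(- \frac{44}{3}\right)^{2} = -4 + \frac{1936}{9} = \frac{1900}{9}$)
$\sqrt{\left(-53 + T n{\left(-4,11 \right)}\right) + 10781} = \sqrt{\left(-53 + 12 \cdot \frac{1900}{9}\right) + 10781} = \sqrt{\left(-53 + \frac{7600}{3}\right) + 10781} = \sqrt{\frac{7441}{3} + 10781} = \sqrt{\frac{39784}{3}} = \frac{2 \sqrt{29838}}{3}$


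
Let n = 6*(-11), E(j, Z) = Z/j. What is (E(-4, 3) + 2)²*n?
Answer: -825/8 ≈ -103.13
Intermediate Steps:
n = -66
(E(-4, 3) + 2)²*n = (3/(-4) + 2)²*(-66) = (3*(-¼) + 2)²*(-66) = (-¾ + 2)²*(-66) = (5/4)²*(-66) = (25/16)*(-66) = -825/8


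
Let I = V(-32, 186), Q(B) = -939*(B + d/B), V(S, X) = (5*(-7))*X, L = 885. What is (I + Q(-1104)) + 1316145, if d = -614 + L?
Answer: 863519911/368 ≈ 2.3465e+6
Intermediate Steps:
d = 271 (d = -614 + 885 = 271)
V(S, X) = -35*X
Q(B) = -254469/B - 939*B (Q(B) = -939*(B + 271/B) = -254469/B - 939*B)
I = -6510 (I = -35*186 = -6510)
(I + Q(-1104)) + 1316145 = (-6510 + (-254469/(-1104) - 939*(-1104))) + 1316145 = (-6510 + (-254469*(-1/1104) + 1036656)) + 1316145 = (-6510 + (84823/368 + 1036656)) + 1316145 = (-6510 + 381574231/368) + 1316145 = 379178551/368 + 1316145 = 863519911/368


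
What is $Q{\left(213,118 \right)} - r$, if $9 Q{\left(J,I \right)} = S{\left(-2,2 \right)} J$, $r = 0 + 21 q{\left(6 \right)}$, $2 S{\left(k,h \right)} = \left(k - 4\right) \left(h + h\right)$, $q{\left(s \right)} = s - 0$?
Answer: $-410$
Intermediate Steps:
$q{\left(s \right)} = s$ ($q{\left(s \right)} = s + 0 = s$)
$S{\left(k,h \right)} = h \left(-4 + k\right)$ ($S{\left(k,h \right)} = \frac{\left(k - 4\right) \left(h + h\right)}{2} = \frac{\left(-4 + k\right) 2 h}{2} = \frac{2 h \left(-4 + k\right)}{2} = h \left(-4 + k\right)$)
$r = 126$ ($r = 0 + 21 \cdot 6 = 0 + 126 = 126$)
$Q{\left(J,I \right)} = - \frac{4 J}{3}$ ($Q{\left(J,I \right)} = \frac{2 \left(-4 - 2\right) J}{9} = \frac{2 \left(-6\right) J}{9} = \frac{\left(-12\right) J}{9} = - \frac{4 J}{3}$)
$Q{\left(213,118 \right)} - r = \left(- \frac{4}{3}\right) 213 - 126 = -284 - 126 = -410$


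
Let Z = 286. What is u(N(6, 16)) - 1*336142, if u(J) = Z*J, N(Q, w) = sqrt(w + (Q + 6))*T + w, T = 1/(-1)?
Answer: -331566 - 572*sqrt(7) ≈ -3.3308e+5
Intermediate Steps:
T = -1
N(Q, w) = w - sqrt(6 + Q + w) (N(Q, w) = sqrt(w + (Q + 6))*(-1) + w = sqrt(w + (6 + Q))*(-1) + w = sqrt(6 + Q + w)*(-1) + w = -sqrt(6 + Q + w) + w = w - sqrt(6 + Q + w))
u(J) = 286*J
u(N(6, 16)) - 1*336142 = 286*(16 - sqrt(6 + 6 + 16)) - 1*336142 = 286*(16 - sqrt(28)) - 336142 = 286*(16 - 2*sqrt(7)) - 336142 = (4576 - 572*sqrt(7)) - 336142 = -331566 - 572*sqrt(7)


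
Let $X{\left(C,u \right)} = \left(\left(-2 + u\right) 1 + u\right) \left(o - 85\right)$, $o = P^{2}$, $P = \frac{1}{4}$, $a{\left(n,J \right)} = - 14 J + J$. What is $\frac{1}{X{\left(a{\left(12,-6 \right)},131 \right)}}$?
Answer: $- \frac{4}{88335} \approx -4.5282 \cdot 10^{-5}$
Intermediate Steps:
$a{\left(n,J \right)} = - 13 J$
$P = \frac{1}{4} \approx 0.25$
$o = \frac{1}{16}$ ($o = \left(\frac{1}{4}\right)^{2} = \frac{1}{16} \approx 0.0625$)
$X{\left(C,u \right)} = \frac{1359}{8} - \frac{1359 u}{8}$ ($X{\left(C,u \right)} = \left(\left(-2 + u\right) 1 + u\right) \left(\frac{1}{16} - 85\right) = \left(\left(-2 + u\right) + u\right) \left(- \frac{1359}{16}\right) = \left(-2 + 2 u\right) \left(- \frac{1359}{16}\right) = \frac{1359}{8} - \frac{1359 u}{8}$)
$\frac{1}{X{\left(a{\left(12,-6 \right)},131 \right)}} = \frac{1}{\frac{1359}{8} - \frac{178029}{8}} = \frac{1}{- \frac{88335}{4}} = - \frac{4}{88335}$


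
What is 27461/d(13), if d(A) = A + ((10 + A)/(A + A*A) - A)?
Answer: 4997902/23 ≈ 2.1730e+5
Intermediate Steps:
d(A) = (10 + A)/(A + A²) (d(A) = A + ((10 + A)/(A + A²) - A) = A + (-A + (10 + A)/(A + A²)) = (10 + A)/(A + A²))
27461/d(13) = 27461/(((10 + 13)/(13*(1 + 13)))) = 27461/(((1/13)*23/14)) = 27461/(((1/13)*(1/14)*23)) = 27461/(23/182) = 27461*(182/23) = 4997902/23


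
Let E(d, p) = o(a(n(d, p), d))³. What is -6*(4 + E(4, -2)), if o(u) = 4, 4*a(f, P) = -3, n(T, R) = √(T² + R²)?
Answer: -408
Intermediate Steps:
n(T, R) = √(R² + T²)
a(f, P) = -¾ (a(f, P) = (¼)*(-3) = -¾)
E(d, p) = 64 (E(d, p) = 4³ = 64)
-6*(4 + E(4, -2)) = -6*(4 + 64) = -6*68 = -408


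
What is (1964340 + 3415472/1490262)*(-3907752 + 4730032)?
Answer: 1203564934273029280/745131 ≈ 1.6152e+12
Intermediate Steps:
(1964340 + 3415472/1490262)*(-3907752 + 4730032) = (1964340 + 3415472*(1/1490262))*822280 = (1964340 + 1707736/745131)*822280 = (1463692336276/745131)*822280 = 1203564934273029280/745131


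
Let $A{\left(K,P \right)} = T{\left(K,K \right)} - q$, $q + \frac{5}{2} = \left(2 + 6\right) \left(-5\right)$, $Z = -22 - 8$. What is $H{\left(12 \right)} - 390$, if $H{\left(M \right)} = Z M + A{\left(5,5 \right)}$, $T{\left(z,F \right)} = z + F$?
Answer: $- \frac{1395}{2} \approx -697.5$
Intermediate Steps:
$T{\left(z,F \right)} = F + z$
$Z = -30$
$q = - \frac{85}{2}$ ($q = - \frac{5}{2} + \left(2 + 6\right) \left(-5\right) = - \frac{5}{2} + 8 \left(-5\right) = - \frac{5}{2} - 40 = - \frac{85}{2} \approx -42.5$)
$A{\left(K,P \right)} = \frac{85}{2} + 2 K$ ($A{\left(K,P \right)} = \left(K + K\right) - - \frac{85}{2} = 2 K + \frac{85}{2} = \frac{85}{2} + 2 K$)
$H{\left(M \right)} = \frac{105}{2} - 30 M$ ($H{\left(M \right)} = - 30 M + \left(\frac{85}{2} + 2 \cdot 5\right) = - 30 M + \left(\frac{85}{2} + 10\right) = - 30 M + \frac{105}{2} = \frac{105}{2} - 30 M$)
$H{\left(12 \right)} - 390 = \left(\frac{105}{2} - 360\right) - 390 = - \frac{615}{2} - 390 = - \frac{1395}{2}$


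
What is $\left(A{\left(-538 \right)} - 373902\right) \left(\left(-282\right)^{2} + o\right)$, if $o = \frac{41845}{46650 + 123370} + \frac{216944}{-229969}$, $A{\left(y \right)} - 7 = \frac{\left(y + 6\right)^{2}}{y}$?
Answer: $- \frac{62633440656786531810003}{2103543920644} \approx -2.9775 \cdot 10^{10}$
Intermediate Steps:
$A{\left(y \right)} = 7 + \frac{\left(6 + y\right)^{2}}{y}$ ($A{\left(y \right)} = 7 + \frac{\left(y + 6\right)^{2}}{y} = 7 + \frac{\left(6 + y\right)^{2}}{y}$)
$o = - \frac{5452353215}{7819865876}$ ($o = \frac{41845}{170020} + 216944 \left(- \frac{1}{229969}\right) = 41845 \cdot \frac{1}{170020} - \frac{216944}{229969} = \frac{8369}{34004} - \frac{216944}{229969} = - \frac{5452353215}{7819865876} \approx -0.69724$)
$\left(A{\left(-538 \right)} - 373902\right) \left(\left(-282\right)^{2} + o\right) = \left(\left(7 + \frac{\left(6 - 538\right)^{2}}{-538}\right) - 373902\right) \left(\left(-282\right)^{2} - \frac{5452353215}{7819865876}\right) = \left(\left(7 - \frac{\left(-532\right)^{2}}{538}\right) - 373902\right) \left(79524 - \frac{5452353215}{7819865876}\right) = \left(\left(7 - \frac{141512}{269}\right) - 373902\right) \frac{621861561569809}{7819865876} = \left(- \frac{139629}{269} - 373902\right) \frac{621861561569809}{7819865876} = \left(- \frac{100719267}{269}\right) \frac{621861561569809}{7819865876} = - \frac{62633440656786531810003}{2103543920644}$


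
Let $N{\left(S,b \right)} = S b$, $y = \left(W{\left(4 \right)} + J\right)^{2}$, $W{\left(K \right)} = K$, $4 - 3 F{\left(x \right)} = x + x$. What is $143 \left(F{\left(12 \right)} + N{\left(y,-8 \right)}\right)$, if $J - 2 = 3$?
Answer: $- \frac{280852}{3} \approx -93617.0$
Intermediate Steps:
$F{\left(x \right)} = \frac{4}{3} - \frac{2 x}{3}$ ($F{\left(x \right)} = \frac{4}{3} - \frac{x + x}{3} = \frac{4}{3} - \frac{2 x}{3}$)
$J = 5$ ($J = 2 + 3 = 5$)
$y = 81$ ($y = \left(4 + 5\right)^{2} = 9^{2} = 81$)
$143 \left(F{\left(12 \right)} + N{\left(y,-8 \right)}\right) = 143 \left(\left(\frac{4}{3} - 8\right) + 81 \left(-8\right)\right) = 143 \left(\left(\frac{4}{3} - 8\right) - 648\right) = 143 \left(- \frac{20}{3} - 648\right) = 143 \left(- \frac{1964}{3}\right) = - \frac{280852}{3}$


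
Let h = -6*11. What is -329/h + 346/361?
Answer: 141605/23826 ≈ 5.9433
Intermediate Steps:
h = -66
-329/h + 346/361 = -329/(-66) + 346/361 = -329*(-1/66) + 346*(1/361) = 329/66 + 346/361 = 141605/23826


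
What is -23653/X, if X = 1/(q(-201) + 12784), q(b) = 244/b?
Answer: -60772599020/201 ≈ -3.0235e+8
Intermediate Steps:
X = 201/2569340 (X = 1/(244/(-201) + 12784) = 1/(244*(-1/201) + 12784) = 1/(-244/201 + 12784) = 1/(2569340/201) = 201/2569340 ≈ 7.8230e-5)
-23653/X = -23653/201/2569340 = -23653*2569340/201 = -60772599020/201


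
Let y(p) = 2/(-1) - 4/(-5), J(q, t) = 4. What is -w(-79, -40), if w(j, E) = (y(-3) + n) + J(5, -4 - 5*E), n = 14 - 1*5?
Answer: -59/5 ≈ -11.800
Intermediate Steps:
y(p) = -6/5 (y(p) = 2*(-1) - 4*(-⅕) = -2 + ⅘ = -6/5)
n = 9 (n = 14 - 5 = 9)
w(j, E) = 59/5 (w(j, E) = (-6/5 + 9) + 4 = 39/5 + 4 = 59/5)
-w(-79, -40) = -1*59/5 = -59/5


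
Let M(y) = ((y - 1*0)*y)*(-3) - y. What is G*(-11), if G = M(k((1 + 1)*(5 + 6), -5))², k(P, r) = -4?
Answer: -21296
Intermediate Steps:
M(y) = -y - 3*y² (M(y) = ((y + 0)*y)*(-3) - y = (y*y)*(-3) - y = y²*(-3) - y = -3*y² - y = -y - 3*y²)
G = 1936 (G = (-1*(-4)*(1 + 3*(-4)))² = (-1*(-4)*(1 - 12))² = (-1*(-4)*(-11))² = (-44)² = 1936)
G*(-11) = 1936*(-11) = -21296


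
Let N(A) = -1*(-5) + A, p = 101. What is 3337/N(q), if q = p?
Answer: 3337/106 ≈ 31.481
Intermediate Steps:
q = 101
N(A) = 5 + A
3337/N(q) = 3337/(5 + 101) = 3337/106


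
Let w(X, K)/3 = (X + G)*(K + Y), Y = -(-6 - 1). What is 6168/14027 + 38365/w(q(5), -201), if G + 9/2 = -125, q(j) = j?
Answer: 11868349/12245571 ≈ 0.96920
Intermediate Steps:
Y = 7 (Y = -1*(-7) = 7)
G = -259/2 (G = -9/2 - 125 = -259/2 ≈ -129.50)
w(X, K) = 3*(7 + K)*(-259/2 + X) (w(X, K) = 3*((X - 259/2)*(K + 7)) = 3*((-259/2 + X)*(7 + K)) = 3*((7 + K)*(-259/2 + X)) = 3*(7 + K)*(-259/2 + X))
6168/14027 + 38365/w(q(5), -201) = 6168/14027 + 38365/(-5439/2 + 21*5 - 777/2*(-201) + 3*(-201)*5) = 6168*(1/14027) + 38365/(-5439/2 + 105 + 156177/2 - 3015) = 6168/14027 + 38365/72459 = 11868349/12245571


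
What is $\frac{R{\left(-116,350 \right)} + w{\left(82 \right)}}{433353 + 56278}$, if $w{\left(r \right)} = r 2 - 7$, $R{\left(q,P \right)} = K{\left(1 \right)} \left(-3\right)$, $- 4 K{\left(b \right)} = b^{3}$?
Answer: $\frac{631}{1958524} \approx 0.00032218$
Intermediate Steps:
$K{\left(b \right)} = - \frac{b^{3}}{4}$
$R{\left(q,P \right)} = \frac{3}{4}$ ($R{\left(q,P \right)} = - \frac{1^{3}}{4} \left(-3\right) = \left(- \frac{1}{4}\right) 1 \left(-3\right) = \left(- \frac{1}{4}\right) \left(-3\right) = \frac{3}{4}$)
$w{\left(r \right)} = -7 + 2 r$ ($w{\left(r \right)} = 2 r - 7 = -7 + 2 r$)
$\frac{R{\left(-116,350 \right)} + w{\left(82 \right)}}{433353 + 56278} = \frac{\frac{3}{4} + \left(-7 + 2 \cdot 82\right)}{433353 + 56278} = \frac{\frac{3}{4} + \left(-7 + 164\right)}{489631} = \left(\frac{3}{4} + 157\right) \frac{1}{489631} = \frac{631}{4} \cdot \frac{1}{489631} = \frac{631}{1958524}$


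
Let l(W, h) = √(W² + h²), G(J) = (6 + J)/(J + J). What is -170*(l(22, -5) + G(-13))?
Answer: -595/13 - 170*√509 ≈ -3881.1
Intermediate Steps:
G(J) = (6 + J)/(2*J) (G(J) = (6 + J)/((2*J)) = (6 + J)*(1/(2*J)) = (6 + J)/(2*J))
-170*(l(22, -5) + G(-13)) = -170*(√(22² + (-5)²) + (½)*(6 - 13)/(-13)) = -170*(√(484 + 25) + (½)*(-1/13)*(-7)) = -170*(√509 + 7/26) = -170*(7/26 + √509) = -595/13 - 170*√509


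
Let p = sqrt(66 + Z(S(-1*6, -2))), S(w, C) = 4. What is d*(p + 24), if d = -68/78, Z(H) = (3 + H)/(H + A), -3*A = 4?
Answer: -272/13 - 17*sqrt(122)/26 ≈ -28.145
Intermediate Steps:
A = -4/3 (A = -1/3*4 = -4/3 ≈ -1.3333)
Z(H) = (3 + H)/(-4/3 + H) (Z(H) = (3 + H)/(H - 4/3) = (3 + H)/(-4/3 + H))
d = -34/39 (d = -68*1/78 = -34/39 ≈ -0.87179)
p = 3*sqrt(122)/4 (p = sqrt(66 + 3*(3 + 4)/(-4 + 3*4)) = sqrt(66 + 3*7/(-4 + 12)) = sqrt(66 + 3*7/8) = sqrt(66 + 3*(1/8)*7) = sqrt(66 + 21/8) = sqrt(549/8) = 3*sqrt(122)/4 ≈ 8.2840)
d*(p + 24) = -34*(3*sqrt(122)/4 + 24)/39 = -34*(24 + 3*sqrt(122)/4)/39 = -272/13 - 17*sqrt(122)/26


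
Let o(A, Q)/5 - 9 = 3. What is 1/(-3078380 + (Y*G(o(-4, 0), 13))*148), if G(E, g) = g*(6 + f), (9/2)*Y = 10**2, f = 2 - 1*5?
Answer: -3/8850340 ≈ -3.3897e-7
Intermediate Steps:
o(A, Q) = 60 (o(A, Q) = 45 + 5*3 = 45 + 15 = 60)
f = -3 (f = 2 - 5 = -3)
Y = 200/9 (Y = (2/9)*10**2 = (2/9)*100 = 200/9 ≈ 22.222)
G(E, g) = 3*g (G(E, g) = g*(6 - 3) = g*3 = 3*g)
1/(-3078380 + (Y*G(o(-4, 0), 13))*148) = 1/(-3078380 + (200*(3*13)/9)*148) = 1/(-3078380 + ((200/9)*39)*148) = 1/(-3078380 + (2600/3)*148) = 1/(-3078380 + 384800/3) = 1/(-8850340/3) = -3/8850340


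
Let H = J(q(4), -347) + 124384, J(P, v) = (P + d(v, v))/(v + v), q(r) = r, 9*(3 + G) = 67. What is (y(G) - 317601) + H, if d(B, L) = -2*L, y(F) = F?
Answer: -603405952/3123 ≈ -1.9321e+5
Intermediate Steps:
G = 40/9 (G = -3 + (1/9)*67 = -3 + 67/9 = 40/9 ≈ 4.4444)
J(P, v) = (P - 2*v)/(2*v) (J(P, v) = (P - 2*v)/(v + v) = (P - 2*v)/((2*v)) = (P - 2*v)*(1/(2*v)) = (P - 2*v)/(2*v))
H = 43160899/347 (H = ((1/2)*4 - 1*(-347))/(-347) + 124384 = -(2 + 347)/347 + 124384 = -1/347*349 + 124384 = -349/347 + 124384 = 43160899/347 ≈ 1.2438e+5)
(y(G) - 317601) + H = (40/9 - 317601) + 43160899/347 = -2858369/9 + 43160899/347 = -603405952/3123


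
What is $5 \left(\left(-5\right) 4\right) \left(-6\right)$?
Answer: $600$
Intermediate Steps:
$5 \left(\left(-5\right) 4\right) \left(-6\right) = 5 \left(-20\right) \left(-6\right) = \left(-100\right) \left(-6\right) = 600$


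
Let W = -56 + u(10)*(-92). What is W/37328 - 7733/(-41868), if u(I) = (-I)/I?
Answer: 4533823/24419511 ≈ 0.18566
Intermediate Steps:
u(I) = -1
W = 36 (W = -56 - 1*(-92) = -56 + 92 = 36)
W/37328 - 7733/(-41868) = 36/37328 - 7733/(-41868) = 36*(1/37328) - 7733*(-1/41868) = 9/9332 + 7733/41868 = 4533823/24419511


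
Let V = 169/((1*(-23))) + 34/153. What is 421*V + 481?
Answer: -521408/207 ≈ -2518.9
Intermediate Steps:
V = -1475/207 (V = 169/(-23) + 34*(1/153) = 169*(-1/23) + 2/9 = -169/23 + 2/9 = -1475/207 ≈ -7.1256)
421*V + 481 = 421*(-1475/207) + 481 = -620975/207 + 481 = -521408/207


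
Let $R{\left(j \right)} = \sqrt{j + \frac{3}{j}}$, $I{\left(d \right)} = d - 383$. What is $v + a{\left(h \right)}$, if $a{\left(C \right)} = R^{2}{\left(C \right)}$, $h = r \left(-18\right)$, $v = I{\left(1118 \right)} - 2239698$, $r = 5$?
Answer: $- \frac{67171591}{30} \approx -2.2391 \cdot 10^{6}$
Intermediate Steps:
$I{\left(d \right)} = -383 + d$
$v = -2238963$ ($v = \left(-383 + 1118\right) - 2239698 = 735 - 2239698 = -2238963$)
$h = -90$ ($h = 5 \left(-18\right) = -90$)
$a{\left(C \right)} = C + \frac{3}{C}$ ($a{\left(C \right)} = \left(\sqrt{C + \frac{3}{C}}\right)^{2} = C + \frac{3}{C}$)
$v + a{\left(h \right)} = -2238963 - \left(90 - \frac{3}{-90}\right) = -2238963 + \left(-90 + 3 \left(- \frac{1}{90}\right)\right) = -2238963 - \frac{2701}{30} = - \frac{67171591}{30}$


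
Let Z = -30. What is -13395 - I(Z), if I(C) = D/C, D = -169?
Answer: -402019/30 ≈ -13401.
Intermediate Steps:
I(C) = -169/C
-13395 - I(Z) = -13395 - (-169)/(-30) = -13395 - (-169)*(-1)/30 = -13395 - 1*169/30 = -13395 - 169/30 = -402019/30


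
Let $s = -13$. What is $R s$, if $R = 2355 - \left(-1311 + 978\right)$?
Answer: $-34944$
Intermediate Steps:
$R = 2688$ ($R = 2355 - -333 = 2355 + 333 = 2688$)
$R s = 2688 \left(-13\right) = -34944$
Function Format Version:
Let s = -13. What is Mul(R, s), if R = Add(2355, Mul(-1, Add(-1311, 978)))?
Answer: -34944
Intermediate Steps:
R = 2688 (R = Add(2355, Mul(-1, -333)) = Add(2355, 333) = 2688)
Mul(R, s) = Mul(2688, -13) = -34944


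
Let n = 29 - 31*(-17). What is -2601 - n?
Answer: -3157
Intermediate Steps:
n = 556 (n = 29 + 527 = 556)
-2601 - n = -2601 - 1*556 = -2601 - 556 = -3157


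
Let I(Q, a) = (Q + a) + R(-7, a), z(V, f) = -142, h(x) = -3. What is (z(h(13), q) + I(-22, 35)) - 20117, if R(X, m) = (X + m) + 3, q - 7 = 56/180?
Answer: -20215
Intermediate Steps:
q = 329/45 (q = 7 + 56/180 = 7 + 56*(1/180) = 7 + 14/45 = 329/45 ≈ 7.3111)
R(X, m) = 3 + X + m
I(Q, a) = -4 + Q + 2*a (I(Q, a) = (Q + a) + (3 - 7 + a) = (Q + a) + (-4 + a) = -4 + Q + 2*a)
(z(h(13), q) + I(-22, 35)) - 20117 = (-142 + (-4 - 22 + 2*35)) - 20117 = (-142 + (-4 - 22 + 70)) - 20117 = (-142 + 44) - 20117 = -98 - 20117 = -20215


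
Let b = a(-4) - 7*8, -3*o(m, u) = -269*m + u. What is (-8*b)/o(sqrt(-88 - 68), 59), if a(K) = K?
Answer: -84960/11291797 - 774720*I*sqrt(39)/11291797 ≈ -0.007524 - 0.42846*I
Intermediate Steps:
o(m, u) = -u/3 + 269*m/3 (o(m, u) = -(-269*m + u)/3 = -(u - 269*m)/3 = -u/3 + 269*m/3)
b = -60 (b = -4 - 7*8 = -4 - 56 = -60)
(-8*b)/o(sqrt(-88 - 68), 59) = (-8*(-60))/(-1/3*59 + 269*sqrt(-88 - 68)/3) = 480/(-59/3 + 269*sqrt(-156)/3) = 480/(-59/3 + 269*(2*I*sqrt(39))/3) = 480/(-59/3 + 538*I*sqrt(39)/3)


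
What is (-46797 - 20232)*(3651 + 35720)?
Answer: -2638998759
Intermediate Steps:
(-46797 - 20232)*(3651 + 35720) = -67029*39371 = -2638998759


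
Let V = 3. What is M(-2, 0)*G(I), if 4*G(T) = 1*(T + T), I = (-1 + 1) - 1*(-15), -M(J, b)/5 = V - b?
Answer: -225/2 ≈ -112.50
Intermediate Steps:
M(J, b) = -15 + 5*b (M(J, b) = -5*(3 - b) = -15 + 5*b)
I = 15 (I = 0 + 15 = 15)
G(T) = T/2 (G(T) = (1*(T + T))/4 = (1*(2*T))/4 = (2*T)/4 = T/2)
M(-2, 0)*G(I) = (-15 + 5*0)*((½)*15) = (-15 + 0)*(15/2) = -15*15/2 = -225/2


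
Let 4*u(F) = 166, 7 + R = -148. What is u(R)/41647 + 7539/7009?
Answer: 628535213/583807646 ≈ 1.0766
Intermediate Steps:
R = -155 (R = -7 - 148 = -155)
u(F) = 83/2 (u(F) = (1/4)*166 = 83/2)
u(R)/41647 + 7539/7009 = (83/2)/41647 + 7539/7009 = (83/2)*(1/41647) + 7539*(1/7009) = 83/83294 + 7539/7009 = 628535213/583807646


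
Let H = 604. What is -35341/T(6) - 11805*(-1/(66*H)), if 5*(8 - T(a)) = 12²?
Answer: 36694770/21593 ≈ 1699.4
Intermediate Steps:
T(a) = -104/5 (T(a) = 8 - ⅕*12² = 8 - ⅕*144 = 8 - 144/5 = -104/5)
-35341/T(6) - 11805*(-1/(66*H)) = -35341/(-104/5) - 11805/(604*(-66)) = -35341*(-5/104) - 11805/(-39864) = 176705/104 - 11805*(-1/39864) = 176705/104 + 3935/13288 = 36694770/21593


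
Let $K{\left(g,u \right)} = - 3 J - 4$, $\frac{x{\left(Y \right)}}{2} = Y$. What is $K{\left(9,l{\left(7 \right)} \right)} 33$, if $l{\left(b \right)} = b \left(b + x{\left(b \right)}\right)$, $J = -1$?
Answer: $-33$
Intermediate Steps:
$x{\left(Y \right)} = 2 Y$
$l{\left(b \right)} = 3 b^{2}$ ($l{\left(b \right)} = b \left(b + 2 b\right) = b 3 b = 3 b^{2}$)
$K{\left(g,u \right)} = -1$ ($K{\left(g,u \right)} = \left(-3\right) \left(-1\right) - 4 = 3 - 4 = -1$)
$K{\left(9,l{\left(7 \right)} \right)} 33 = \left(-1\right) 33 = -33$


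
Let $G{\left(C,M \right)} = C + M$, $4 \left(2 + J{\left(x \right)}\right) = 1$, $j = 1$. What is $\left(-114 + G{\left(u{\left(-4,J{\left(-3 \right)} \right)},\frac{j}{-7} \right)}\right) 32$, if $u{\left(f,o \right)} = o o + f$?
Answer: $- \frac{25778}{7} \approx -3682.6$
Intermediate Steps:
$J{\left(x \right)} = - \frac{7}{4}$ ($J{\left(x \right)} = -2 + \frac{1}{4} \cdot 1 = -2 + \frac{1}{4} = - \frac{7}{4}$)
$u{\left(f,o \right)} = f + o^{2}$ ($u{\left(f,o \right)} = o^{2} + f = f + o^{2}$)
$\left(-114 + G{\left(u{\left(-4,J{\left(-3 \right)} \right)},\frac{j}{-7} \right)}\right) 32 = \left(-114 - \left(4 - \frac{49}{16} + \frac{1}{7}\right)\right) 32 = \left(-114 + \left(\left(-4 + \frac{49}{16}\right) + 1 \left(- \frac{1}{7}\right)\right)\right) 32 = \left(-114 - \frac{121}{112}\right) 32 = \left(- \frac{12889}{112}\right) 32 = - \frac{25778}{7}$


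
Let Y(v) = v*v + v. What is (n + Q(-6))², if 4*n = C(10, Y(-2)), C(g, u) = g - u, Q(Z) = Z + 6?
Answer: 4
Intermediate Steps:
Q(Z) = 6 + Z
Y(v) = v + v² (Y(v) = v² + v = v + v²)
n = 2 (n = (10 - (-2)*(1 - 2))/4 = (10 - (-2)*(-1))/4 = (10 - 1*2)/4 = (10 - 2)/4 = (¼)*8 = 2)
(n + Q(-6))² = (2 + (6 - 6))² = (2 + 0)² = 2² = 4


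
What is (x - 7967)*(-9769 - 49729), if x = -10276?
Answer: 1085422014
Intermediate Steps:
(x - 7967)*(-9769 - 49729) = (-10276 - 7967)*(-9769 - 49729) = -18243*(-59498) = 1085422014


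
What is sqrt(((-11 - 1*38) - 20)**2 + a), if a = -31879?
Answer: I*sqrt(27118) ≈ 164.68*I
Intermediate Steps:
sqrt(((-11 - 1*38) - 20)**2 + a) = sqrt(((-11 - 1*38) - 20)**2 - 31879) = sqrt(((-11 - 38) - 20)**2 - 31879) = sqrt((-49 - 20)**2 - 31879) = sqrt((-69)**2 - 31879) = sqrt(4761 - 31879) = sqrt(-27118) = I*sqrt(27118)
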